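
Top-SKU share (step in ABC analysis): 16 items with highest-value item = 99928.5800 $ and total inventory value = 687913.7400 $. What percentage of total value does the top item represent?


Top item = 99928.5800
Total = 687913.7400
Percentage = 99928.5800 / 687913.7400 * 100 = 14.5263

14.5263%


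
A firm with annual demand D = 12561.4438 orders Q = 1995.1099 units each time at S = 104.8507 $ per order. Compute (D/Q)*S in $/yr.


Number of orders = D/Q = 6.2961
Cost = 6.2961 * 104.8507 = 660.1522

660.1522 $/yr


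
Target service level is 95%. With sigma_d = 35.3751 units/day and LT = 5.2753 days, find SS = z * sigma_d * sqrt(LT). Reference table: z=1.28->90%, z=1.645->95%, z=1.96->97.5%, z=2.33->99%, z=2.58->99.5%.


From the table, SL = 95% corresponds to z = 1.645
sqrt(LT) = sqrt(5.2753) = 2.2968
SS = 1.645 * 35.3751 * 2.2968 = 133.6556

133.6556 units


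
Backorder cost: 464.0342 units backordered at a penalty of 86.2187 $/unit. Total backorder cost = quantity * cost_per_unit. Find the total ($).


Total = 464.0342 * 86.2187 = 40008.4255

40008.4255 $


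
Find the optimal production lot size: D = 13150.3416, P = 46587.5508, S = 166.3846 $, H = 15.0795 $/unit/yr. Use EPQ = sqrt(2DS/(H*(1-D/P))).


1 - D/P = 1 - 0.2823 = 0.7177
H*(1-D/P) = 10.8230
2DS = 4376028.6540
EPQ = sqrt(404327.3063) = 635.8674

635.8674 units


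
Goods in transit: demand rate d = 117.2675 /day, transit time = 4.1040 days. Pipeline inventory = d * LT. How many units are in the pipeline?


Pipeline = 117.2675 * 4.1040 = 481.2658

481.2658 units


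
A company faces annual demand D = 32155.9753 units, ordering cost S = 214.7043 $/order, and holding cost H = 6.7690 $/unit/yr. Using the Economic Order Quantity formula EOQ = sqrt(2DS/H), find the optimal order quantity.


2*D*S = 2 * 32155.9753 * 214.7043 = 13808052.3352
2*D*S/H = 2039895.4550
EOQ = sqrt(2039895.4550) = 1428.2491

1428.2491 units


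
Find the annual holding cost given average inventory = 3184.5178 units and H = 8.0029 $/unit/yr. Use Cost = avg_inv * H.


Cost = 3184.5178 * 8.0029 = 25485.3775

25485.3775 $/yr


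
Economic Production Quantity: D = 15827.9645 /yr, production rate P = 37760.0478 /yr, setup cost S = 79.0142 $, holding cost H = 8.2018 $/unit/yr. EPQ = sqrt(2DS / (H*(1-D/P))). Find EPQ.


1 - D/P = 1 - 0.4192 = 0.5808
H*(1-D/P) = 4.7638
2DS = 2501267.9052
EPQ = sqrt(525053.6530) = 724.6059

724.6059 units


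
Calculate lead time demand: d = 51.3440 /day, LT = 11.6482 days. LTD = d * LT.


LTD = 51.3440 * 11.6482 = 598.0652

598.0652 units


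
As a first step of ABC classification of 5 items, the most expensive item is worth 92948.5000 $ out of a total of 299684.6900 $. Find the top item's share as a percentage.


Top item = 92948.5000
Total = 299684.6900
Percentage = 92948.5000 / 299684.6900 * 100 = 31.0154

31.0154%


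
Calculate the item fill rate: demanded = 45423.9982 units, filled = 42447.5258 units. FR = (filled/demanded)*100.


FR = 42447.5258 / 45423.9982 * 100 = 93.4474

93.4474%


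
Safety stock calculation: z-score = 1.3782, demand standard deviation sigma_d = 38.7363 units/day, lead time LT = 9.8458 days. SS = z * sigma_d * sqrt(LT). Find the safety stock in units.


sqrt(LT) = sqrt(9.8458) = 3.1378
SS = 1.3782 * 38.7363 * 3.1378 = 167.5158

167.5158 units


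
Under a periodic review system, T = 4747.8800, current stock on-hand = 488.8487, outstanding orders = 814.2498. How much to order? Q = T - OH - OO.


Inventory position = OH + OO = 488.8487 + 814.2498 = 1303.0985
Q = 4747.8800 - 1303.0985 = 3444.7815

3444.7815 units


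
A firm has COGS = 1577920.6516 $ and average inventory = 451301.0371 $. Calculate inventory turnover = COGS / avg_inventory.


Turnover = 1577920.6516 / 451301.0371 = 3.4964

3.4964


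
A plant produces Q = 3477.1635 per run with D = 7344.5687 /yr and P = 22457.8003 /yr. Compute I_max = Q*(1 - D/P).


D/P = 0.3270
1 - D/P = 0.6730
I_max = 3477.1635 * 0.6730 = 2339.9966

2339.9966 units


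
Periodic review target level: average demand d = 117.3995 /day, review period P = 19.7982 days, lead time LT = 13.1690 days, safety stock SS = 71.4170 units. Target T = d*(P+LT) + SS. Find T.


P + LT = 32.9672
d*(P+LT) = 117.3995 * 32.9672 = 3870.3328
T = 3870.3328 + 71.4170 = 3941.7498

3941.7498 units


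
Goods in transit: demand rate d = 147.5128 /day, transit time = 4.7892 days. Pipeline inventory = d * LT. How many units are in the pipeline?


Pipeline = 147.5128 * 4.7892 = 706.4683

706.4683 units


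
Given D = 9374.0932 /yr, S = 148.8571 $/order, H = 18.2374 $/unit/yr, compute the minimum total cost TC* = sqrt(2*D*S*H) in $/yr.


2*D*S*H = 50896947.9159
TC* = sqrt(50896947.9159) = 7134.2097

7134.2097 $/yr


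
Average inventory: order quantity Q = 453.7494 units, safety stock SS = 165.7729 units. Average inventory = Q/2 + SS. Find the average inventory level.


Q/2 = 226.8747
Avg = 226.8747 + 165.7729 = 392.6476

392.6476 units


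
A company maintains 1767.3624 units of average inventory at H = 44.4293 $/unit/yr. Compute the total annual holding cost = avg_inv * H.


Cost = 1767.3624 * 44.4293 = 78522.6743

78522.6743 $/yr


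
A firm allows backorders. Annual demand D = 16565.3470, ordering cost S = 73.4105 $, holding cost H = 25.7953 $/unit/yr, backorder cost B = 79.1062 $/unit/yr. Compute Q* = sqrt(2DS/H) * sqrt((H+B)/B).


sqrt(2DS/H) = 307.0606
sqrt((H+B)/B) = 1.1516
Q* = 307.0606 * 1.1516 = 353.5979

353.5979 units


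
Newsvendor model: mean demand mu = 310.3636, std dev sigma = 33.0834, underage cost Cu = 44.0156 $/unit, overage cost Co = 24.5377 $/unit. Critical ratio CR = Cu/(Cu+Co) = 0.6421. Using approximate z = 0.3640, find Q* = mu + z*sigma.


CR = Cu/(Cu+Co) = 44.0156/(44.0156+24.5377) = 0.6421
z = 0.3640
Q* = 310.3636 + 0.3640 * 33.0834 = 322.4060

322.4060 units


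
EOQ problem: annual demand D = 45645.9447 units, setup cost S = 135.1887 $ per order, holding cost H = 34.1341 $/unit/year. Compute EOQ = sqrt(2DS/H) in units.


2*D*S = 2 * 45645.9447 * 135.1887 = 12341631.8485
2*D*S/H = 361563.1245
EOQ = sqrt(361563.1245) = 601.3012

601.3012 units


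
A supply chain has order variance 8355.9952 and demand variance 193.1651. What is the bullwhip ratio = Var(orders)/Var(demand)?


BW = 8355.9952 / 193.1651 = 43.2583

43.2583


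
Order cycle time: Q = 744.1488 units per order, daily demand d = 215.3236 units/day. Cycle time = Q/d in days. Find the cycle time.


Cycle = 744.1488 / 215.3236 = 3.4560

3.4560 days


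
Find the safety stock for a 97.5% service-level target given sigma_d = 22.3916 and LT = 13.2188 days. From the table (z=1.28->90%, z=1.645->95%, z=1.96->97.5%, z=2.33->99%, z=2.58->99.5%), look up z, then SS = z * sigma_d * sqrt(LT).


From the table, SL = 97.5% corresponds to z = 1.96
sqrt(LT) = sqrt(13.2188) = 3.6358
SS = 1.96 * 22.3916 * 3.6358 = 159.5648

159.5648 units


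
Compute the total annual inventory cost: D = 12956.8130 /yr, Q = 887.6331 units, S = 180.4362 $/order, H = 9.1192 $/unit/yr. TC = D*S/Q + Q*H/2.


Ordering cost = D*S/Q = 2633.8338
Holding cost = Q*H/2 = 4047.2519
TC = 2633.8338 + 4047.2519 = 6681.0857

6681.0857 $/yr


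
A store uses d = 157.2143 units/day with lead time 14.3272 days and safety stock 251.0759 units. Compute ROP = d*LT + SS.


d*LT = 157.2143 * 14.3272 = 2252.4407
ROP = 2252.4407 + 251.0759 = 2503.5166

2503.5166 units


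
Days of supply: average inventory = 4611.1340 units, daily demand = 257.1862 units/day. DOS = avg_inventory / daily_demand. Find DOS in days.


DOS = 4611.1340 / 257.1862 = 17.9292

17.9292 days


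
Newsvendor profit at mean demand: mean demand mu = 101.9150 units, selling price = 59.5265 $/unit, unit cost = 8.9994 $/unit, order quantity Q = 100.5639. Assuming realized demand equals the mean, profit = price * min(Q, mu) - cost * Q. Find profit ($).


Sales at mu = min(100.5639, 101.9150) = 100.5639
Revenue = 59.5265 * 100.5639 = 5986.2170
Total cost = 8.9994 * 100.5639 = 905.0148
Profit = 5986.2170 - 905.0148 = 5081.2022

5081.2022 $


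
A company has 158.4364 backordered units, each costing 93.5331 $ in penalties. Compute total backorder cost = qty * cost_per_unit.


Total = 158.4364 * 93.5331 = 14819.0476

14819.0476 $


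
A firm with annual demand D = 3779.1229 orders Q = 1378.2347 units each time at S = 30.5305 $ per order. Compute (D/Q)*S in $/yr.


Number of orders = D/Q = 2.7420
Cost = 2.7420 * 30.5305 = 83.7147

83.7147 $/yr


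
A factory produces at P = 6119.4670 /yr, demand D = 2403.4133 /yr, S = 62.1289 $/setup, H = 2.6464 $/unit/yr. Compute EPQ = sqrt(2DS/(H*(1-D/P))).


1 - D/P = 1 - 0.3927 = 0.6073
H*(1-D/P) = 1.6070
2DS = 298642.8491
EPQ = sqrt(185835.3150) = 431.0862

431.0862 units


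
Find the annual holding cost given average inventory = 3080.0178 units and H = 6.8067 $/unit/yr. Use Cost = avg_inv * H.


Cost = 3080.0178 * 6.8067 = 20964.7572

20964.7572 $/yr


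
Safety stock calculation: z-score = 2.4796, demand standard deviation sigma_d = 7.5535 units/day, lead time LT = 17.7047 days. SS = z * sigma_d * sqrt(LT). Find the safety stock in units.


sqrt(LT) = sqrt(17.7047) = 4.2077
SS = 2.4796 * 7.5535 * 4.2077 = 78.8087

78.8087 units


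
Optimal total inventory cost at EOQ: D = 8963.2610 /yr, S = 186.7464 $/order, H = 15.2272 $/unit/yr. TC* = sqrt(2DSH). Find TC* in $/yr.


2*D*S*H = 50976302.2157
TC* = sqrt(50976302.2157) = 7139.7691

7139.7691 $/yr


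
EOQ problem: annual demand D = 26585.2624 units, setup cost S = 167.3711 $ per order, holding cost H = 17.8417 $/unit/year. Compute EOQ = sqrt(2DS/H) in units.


2*D*S = 2 * 26585.2624 * 167.3711 = 8899209.2234
2*D*S/H = 498787.0676
EOQ = sqrt(498787.0676) = 706.2486

706.2486 units


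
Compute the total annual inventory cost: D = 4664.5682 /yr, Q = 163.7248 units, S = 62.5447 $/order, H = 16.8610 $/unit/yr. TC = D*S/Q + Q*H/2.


Ordering cost = D*S/Q = 1781.9171
Holding cost = Q*H/2 = 1380.2819
TC = 1781.9171 + 1380.2819 = 3162.1990

3162.1990 $/yr


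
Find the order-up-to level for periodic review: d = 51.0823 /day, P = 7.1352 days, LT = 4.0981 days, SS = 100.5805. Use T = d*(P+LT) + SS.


P + LT = 11.2333
d*(P+LT) = 51.0823 * 11.2333 = 573.8228
T = 573.8228 + 100.5805 = 674.4033

674.4033 units


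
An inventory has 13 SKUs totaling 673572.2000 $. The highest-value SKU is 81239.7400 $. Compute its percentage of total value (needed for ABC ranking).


Top item = 81239.7400
Total = 673572.2000
Percentage = 81239.7400 / 673572.2000 * 100 = 12.0610

12.0610%


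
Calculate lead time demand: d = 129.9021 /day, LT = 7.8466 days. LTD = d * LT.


LTD = 129.9021 * 7.8466 = 1019.2898

1019.2898 units


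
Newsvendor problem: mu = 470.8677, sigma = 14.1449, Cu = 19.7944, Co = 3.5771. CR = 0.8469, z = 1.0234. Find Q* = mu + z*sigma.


CR = Cu/(Cu+Co) = 19.7944/(19.7944+3.5771) = 0.8469
z = 1.0234
Q* = 470.8677 + 1.0234 * 14.1449 = 485.3436

485.3436 units


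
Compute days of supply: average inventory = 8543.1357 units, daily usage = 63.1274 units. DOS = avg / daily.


DOS = 8543.1357 / 63.1274 = 135.3317

135.3317 days


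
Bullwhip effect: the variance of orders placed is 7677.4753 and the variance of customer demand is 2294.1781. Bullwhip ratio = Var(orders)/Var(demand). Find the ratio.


BW = 7677.4753 / 2294.1781 = 3.3465

3.3465


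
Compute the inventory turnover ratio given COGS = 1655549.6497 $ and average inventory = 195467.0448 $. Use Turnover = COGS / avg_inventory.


Turnover = 1655549.6497 / 195467.0448 = 8.4697

8.4697


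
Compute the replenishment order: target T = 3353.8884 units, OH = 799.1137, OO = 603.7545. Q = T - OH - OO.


Inventory position = OH + OO = 799.1137 + 603.7545 = 1402.8682
Q = 3353.8884 - 1402.8682 = 1951.0202

1951.0202 units


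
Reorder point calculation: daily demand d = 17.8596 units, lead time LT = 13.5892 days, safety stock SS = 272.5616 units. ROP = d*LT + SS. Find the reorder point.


d*LT = 17.8596 * 13.5892 = 242.6977
ROP = 242.6977 + 272.5616 = 515.2593

515.2593 units


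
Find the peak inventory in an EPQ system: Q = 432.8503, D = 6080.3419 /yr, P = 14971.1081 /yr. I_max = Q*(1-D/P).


D/P = 0.4061
1 - D/P = 0.5939
I_max = 432.8503 * 0.5939 = 257.0532

257.0532 units


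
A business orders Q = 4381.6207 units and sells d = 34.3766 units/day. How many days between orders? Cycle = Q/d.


Cycle = 4381.6207 / 34.3766 = 127.4594

127.4594 days


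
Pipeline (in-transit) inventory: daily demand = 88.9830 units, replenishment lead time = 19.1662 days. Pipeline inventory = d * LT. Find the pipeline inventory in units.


Pipeline = 88.9830 * 19.1662 = 1705.4660

1705.4660 units


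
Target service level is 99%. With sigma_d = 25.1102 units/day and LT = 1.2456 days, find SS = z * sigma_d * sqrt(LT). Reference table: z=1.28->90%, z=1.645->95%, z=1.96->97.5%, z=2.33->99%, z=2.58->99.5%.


From the table, SL = 99% corresponds to z = 2.33
sqrt(LT) = sqrt(1.2456) = 1.1161
SS = 2.33 * 25.1102 * 1.1161 = 65.2973

65.2973 units


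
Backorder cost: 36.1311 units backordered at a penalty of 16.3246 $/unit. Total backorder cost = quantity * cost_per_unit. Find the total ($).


Total = 36.1311 * 16.3246 = 589.8258

589.8258 $


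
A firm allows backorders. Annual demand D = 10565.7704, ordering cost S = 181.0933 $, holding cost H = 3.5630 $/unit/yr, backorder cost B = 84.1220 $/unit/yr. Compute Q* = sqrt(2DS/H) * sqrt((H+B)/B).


sqrt(2DS/H) = 1036.3558
sqrt((H+B)/B) = 1.0210
Q* = 1036.3558 * 1.0210 = 1058.0757

1058.0757 units


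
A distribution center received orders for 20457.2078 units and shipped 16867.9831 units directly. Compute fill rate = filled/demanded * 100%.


FR = 16867.9831 / 20457.2078 * 100 = 82.4550

82.4550%


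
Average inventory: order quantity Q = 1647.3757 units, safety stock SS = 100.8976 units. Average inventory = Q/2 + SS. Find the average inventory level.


Q/2 = 823.6879
Avg = 823.6879 + 100.8976 = 924.5855

924.5855 units


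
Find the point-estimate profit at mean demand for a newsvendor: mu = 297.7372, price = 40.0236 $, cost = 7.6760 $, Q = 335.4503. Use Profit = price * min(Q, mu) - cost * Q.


Sales at mu = min(335.4503, 297.7372) = 297.7372
Revenue = 40.0236 * 297.7372 = 11916.5146
Total cost = 7.6760 * 335.4503 = 2574.9165
Profit = 11916.5146 - 2574.9165 = 9341.5981

9341.5981 $


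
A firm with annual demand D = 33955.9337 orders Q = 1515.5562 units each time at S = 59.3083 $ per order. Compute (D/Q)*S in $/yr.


Number of orders = D/Q = 22.4049
Cost = 22.4049 * 59.3083 = 1328.7984

1328.7984 $/yr


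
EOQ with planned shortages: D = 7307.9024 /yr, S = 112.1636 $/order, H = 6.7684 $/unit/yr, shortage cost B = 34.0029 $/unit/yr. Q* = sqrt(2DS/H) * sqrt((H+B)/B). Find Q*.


sqrt(2DS/H) = 492.1464
sqrt((H+B)/B) = 1.0950
Q* = 492.1464 * 1.0950 = 538.9068

538.9068 units


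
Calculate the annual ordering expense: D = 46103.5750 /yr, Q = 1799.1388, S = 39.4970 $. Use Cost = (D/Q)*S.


Number of orders = D/Q = 25.6254
Cost = 25.6254 * 39.4970 = 1012.1247

1012.1247 $/yr


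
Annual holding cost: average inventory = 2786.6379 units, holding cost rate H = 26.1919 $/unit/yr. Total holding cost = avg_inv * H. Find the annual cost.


Cost = 2786.6379 * 26.1919 = 72987.3412

72987.3412 $/yr


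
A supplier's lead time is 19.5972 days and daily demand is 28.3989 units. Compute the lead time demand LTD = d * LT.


LTD = 28.3989 * 19.5972 = 556.5389

556.5389 units


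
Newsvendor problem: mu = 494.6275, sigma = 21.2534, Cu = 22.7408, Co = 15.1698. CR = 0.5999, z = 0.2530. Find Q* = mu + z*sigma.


CR = Cu/(Cu+Co) = 22.7408/(22.7408+15.1698) = 0.5999
z = 0.2530
Q* = 494.6275 + 0.2530 * 21.2534 = 500.0046

500.0046 units


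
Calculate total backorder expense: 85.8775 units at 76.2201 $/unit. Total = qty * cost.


Total = 85.8775 * 76.2201 = 6545.5916

6545.5916 $


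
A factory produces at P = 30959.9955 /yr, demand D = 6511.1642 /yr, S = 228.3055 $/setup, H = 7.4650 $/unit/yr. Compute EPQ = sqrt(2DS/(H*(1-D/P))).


1 - D/P = 1 - 0.2103 = 0.7897
H*(1-D/P) = 5.8950
2DS = 2973069.1965
EPQ = sqrt(504333.7014) = 710.1646

710.1646 units


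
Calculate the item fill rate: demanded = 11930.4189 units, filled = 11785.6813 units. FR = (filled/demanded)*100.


FR = 11785.6813 / 11930.4189 * 100 = 98.7868

98.7868%


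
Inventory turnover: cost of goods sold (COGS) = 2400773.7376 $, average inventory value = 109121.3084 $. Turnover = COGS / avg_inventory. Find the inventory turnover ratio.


Turnover = 2400773.7376 / 109121.3084 = 22.0010

22.0010


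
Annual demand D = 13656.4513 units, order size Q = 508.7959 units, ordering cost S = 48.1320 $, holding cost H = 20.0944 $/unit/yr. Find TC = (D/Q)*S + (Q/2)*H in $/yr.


Ordering cost = D*S/Q = 1291.8978
Holding cost = Q*H/2 = 5111.9742
TC = 1291.8978 + 5111.9742 = 6403.8720

6403.8720 $/yr


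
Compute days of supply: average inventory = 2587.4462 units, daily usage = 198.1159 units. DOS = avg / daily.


DOS = 2587.4462 / 198.1159 = 13.0603

13.0603 days


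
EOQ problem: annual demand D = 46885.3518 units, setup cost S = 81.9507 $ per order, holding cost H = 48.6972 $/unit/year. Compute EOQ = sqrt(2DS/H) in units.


2*D*S = 2 * 46885.3518 * 81.9507 = 7684574.7995
2*D*S/H = 157803.2166
EOQ = sqrt(157803.2166) = 397.2445

397.2445 units


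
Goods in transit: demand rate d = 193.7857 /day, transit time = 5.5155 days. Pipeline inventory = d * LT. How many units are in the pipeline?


Pipeline = 193.7857 * 5.5155 = 1068.8250

1068.8250 units


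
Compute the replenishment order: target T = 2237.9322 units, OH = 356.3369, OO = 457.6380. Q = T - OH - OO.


Inventory position = OH + OO = 356.3369 + 457.6380 = 813.9749
Q = 2237.9322 - 813.9749 = 1423.9573

1423.9573 units


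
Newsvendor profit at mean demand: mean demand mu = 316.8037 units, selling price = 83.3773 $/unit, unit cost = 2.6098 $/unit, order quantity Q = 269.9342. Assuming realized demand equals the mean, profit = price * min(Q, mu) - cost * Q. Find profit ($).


Sales at mu = min(269.9342, 316.8037) = 269.9342
Revenue = 83.3773 * 269.9342 = 22506.3848
Total cost = 2.6098 * 269.9342 = 704.4743
Profit = 22506.3848 - 704.4743 = 21801.9105

21801.9105 $


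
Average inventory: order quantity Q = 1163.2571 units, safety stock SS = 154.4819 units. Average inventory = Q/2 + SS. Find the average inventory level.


Q/2 = 581.6286
Avg = 581.6286 + 154.4819 = 736.1105

736.1105 units


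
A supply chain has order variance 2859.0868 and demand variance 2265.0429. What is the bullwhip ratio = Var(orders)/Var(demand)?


BW = 2859.0868 / 2265.0429 = 1.2623

1.2623


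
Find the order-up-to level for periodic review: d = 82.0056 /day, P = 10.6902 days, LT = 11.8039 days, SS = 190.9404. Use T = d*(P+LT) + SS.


P + LT = 22.4941
d*(P+LT) = 82.0056 * 22.4941 = 1844.6422
T = 1844.6422 + 190.9404 = 2035.5826

2035.5826 units


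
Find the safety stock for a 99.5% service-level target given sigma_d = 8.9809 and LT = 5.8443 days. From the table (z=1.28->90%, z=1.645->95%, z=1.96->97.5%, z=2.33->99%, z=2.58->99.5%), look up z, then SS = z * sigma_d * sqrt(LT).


From the table, SL = 99.5% corresponds to z = 2.58
sqrt(LT) = sqrt(5.8443) = 2.4175
SS = 2.58 * 8.9809 * 2.4175 = 56.0152

56.0152 units


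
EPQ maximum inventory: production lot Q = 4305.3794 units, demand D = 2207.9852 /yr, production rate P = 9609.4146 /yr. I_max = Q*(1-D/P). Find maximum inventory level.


D/P = 0.2298
1 - D/P = 0.7702
I_max = 4305.3794 * 0.7702 = 3316.1189

3316.1189 units


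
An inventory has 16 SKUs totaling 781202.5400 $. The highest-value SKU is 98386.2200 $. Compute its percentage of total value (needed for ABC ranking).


Top item = 98386.2200
Total = 781202.5400
Percentage = 98386.2200 / 781202.5400 * 100 = 12.5942

12.5942%


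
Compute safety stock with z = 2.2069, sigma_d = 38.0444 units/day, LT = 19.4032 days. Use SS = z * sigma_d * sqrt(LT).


sqrt(LT) = sqrt(19.4032) = 4.4049
SS = 2.2069 * 38.0444 * 4.4049 = 369.8368

369.8368 units


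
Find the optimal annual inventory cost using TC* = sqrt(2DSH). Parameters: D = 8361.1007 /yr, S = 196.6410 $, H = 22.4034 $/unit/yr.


2*D*S*H = 73668437.2025
TC* = sqrt(73668437.2025) = 8583.0319

8583.0319 $/yr


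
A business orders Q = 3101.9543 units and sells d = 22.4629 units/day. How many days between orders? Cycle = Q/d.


Cycle = 3101.9543 / 22.4629 = 138.0923

138.0923 days


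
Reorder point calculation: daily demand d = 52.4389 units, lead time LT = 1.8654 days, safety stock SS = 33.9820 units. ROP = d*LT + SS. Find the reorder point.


d*LT = 52.4389 * 1.8654 = 97.8195
ROP = 97.8195 + 33.9820 = 131.8015

131.8015 units


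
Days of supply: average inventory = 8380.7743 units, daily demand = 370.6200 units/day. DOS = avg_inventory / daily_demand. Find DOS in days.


DOS = 8380.7743 / 370.6200 = 22.6128

22.6128 days


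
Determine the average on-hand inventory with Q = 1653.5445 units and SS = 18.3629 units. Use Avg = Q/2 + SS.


Q/2 = 826.7722
Avg = 826.7722 + 18.3629 = 845.1351

845.1351 units


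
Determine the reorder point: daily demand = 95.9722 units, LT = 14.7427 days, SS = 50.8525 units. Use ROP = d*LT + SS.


d*LT = 95.9722 * 14.7427 = 1414.8894
ROP = 1414.8894 + 50.8525 = 1465.7419

1465.7419 units


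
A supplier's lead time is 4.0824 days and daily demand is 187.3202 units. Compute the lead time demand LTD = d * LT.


LTD = 187.3202 * 4.0824 = 764.7160

764.7160 units


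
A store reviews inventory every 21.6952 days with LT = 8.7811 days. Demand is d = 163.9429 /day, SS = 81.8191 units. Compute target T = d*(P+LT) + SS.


P + LT = 30.4763
d*(P+LT) = 163.9429 * 30.4763 = 4996.3730
T = 4996.3730 + 81.8191 = 5078.1921

5078.1921 units


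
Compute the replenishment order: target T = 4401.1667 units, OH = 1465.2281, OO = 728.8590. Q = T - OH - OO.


Inventory position = OH + OO = 1465.2281 + 728.8590 = 2194.0871
Q = 4401.1667 - 2194.0871 = 2207.0796

2207.0796 units


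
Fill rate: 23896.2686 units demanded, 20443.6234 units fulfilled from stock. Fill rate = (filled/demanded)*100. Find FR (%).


FR = 20443.6234 / 23896.2686 * 100 = 85.5515

85.5515%


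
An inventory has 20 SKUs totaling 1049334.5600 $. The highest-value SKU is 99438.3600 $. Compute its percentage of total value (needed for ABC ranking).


Top item = 99438.3600
Total = 1049334.5600
Percentage = 99438.3600 / 1049334.5600 * 100 = 9.4763

9.4763%


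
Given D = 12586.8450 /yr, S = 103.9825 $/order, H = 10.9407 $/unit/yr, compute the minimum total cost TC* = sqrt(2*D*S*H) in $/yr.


2*D*S*H = 28638630.3677
TC* = sqrt(28638630.3677) = 5351.5073

5351.5073 $/yr


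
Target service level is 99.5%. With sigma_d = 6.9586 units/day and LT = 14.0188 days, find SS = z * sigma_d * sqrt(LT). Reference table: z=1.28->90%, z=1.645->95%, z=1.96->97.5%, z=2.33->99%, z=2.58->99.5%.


From the table, SL = 99.5% corresponds to z = 2.58
sqrt(LT) = sqrt(14.0188) = 3.7442
SS = 2.58 * 6.9586 * 3.7442 = 67.2198

67.2198 units


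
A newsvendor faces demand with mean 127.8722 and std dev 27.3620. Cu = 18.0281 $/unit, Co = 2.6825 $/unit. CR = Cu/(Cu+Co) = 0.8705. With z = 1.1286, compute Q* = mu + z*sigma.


CR = Cu/(Cu+Co) = 18.0281/(18.0281+2.6825) = 0.8705
z = 1.1286
Q* = 127.8722 + 1.1286 * 27.3620 = 158.7530

158.7530 units


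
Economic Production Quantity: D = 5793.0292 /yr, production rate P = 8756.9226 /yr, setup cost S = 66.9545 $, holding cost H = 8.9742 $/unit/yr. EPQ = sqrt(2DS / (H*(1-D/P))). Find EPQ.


1 - D/P = 1 - 0.6615 = 0.3385
H*(1-D/P) = 3.0374
2DS = 775738.7471
EPQ = sqrt(255392.8131) = 505.3640

505.3640 units


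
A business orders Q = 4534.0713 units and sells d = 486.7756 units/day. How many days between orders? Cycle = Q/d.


Cycle = 4534.0713 / 486.7756 = 9.3145

9.3145 days


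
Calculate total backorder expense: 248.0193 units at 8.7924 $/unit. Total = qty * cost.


Total = 248.0193 * 8.7924 = 2180.6849

2180.6849 $


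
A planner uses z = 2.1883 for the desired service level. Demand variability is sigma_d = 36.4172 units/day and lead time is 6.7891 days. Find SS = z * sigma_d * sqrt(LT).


sqrt(LT) = sqrt(6.7891) = 2.6056
SS = 2.1883 * 36.4172 * 2.6056 = 207.6441

207.6441 units


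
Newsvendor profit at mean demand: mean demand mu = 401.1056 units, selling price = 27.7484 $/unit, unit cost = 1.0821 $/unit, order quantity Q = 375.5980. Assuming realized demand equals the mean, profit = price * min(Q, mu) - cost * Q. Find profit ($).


Sales at mu = min(375.5980, 401.1056) = 375.5980
Revenue = 27.7484 * 375.5980 = 10422.2435
Total cost = 1.0821 * 375.5980 = 406.4346
Profit = 10422.2435 - 406.4346 = 10015.8089

10015.8089 $


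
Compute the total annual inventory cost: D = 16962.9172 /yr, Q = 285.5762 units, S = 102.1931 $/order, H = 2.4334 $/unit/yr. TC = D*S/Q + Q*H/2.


Ordering cost = D*S/Q = 6070.1595
Holding cost = Q*H/2 = 347.4606
TC = 6070.1595 + 347.4606 = 6417.6201

6417.6201 $/yr


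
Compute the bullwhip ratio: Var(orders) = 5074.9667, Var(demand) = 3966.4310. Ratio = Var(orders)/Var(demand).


BW = 5074.9667 / 3966.4310 = 1.2795

1.2795


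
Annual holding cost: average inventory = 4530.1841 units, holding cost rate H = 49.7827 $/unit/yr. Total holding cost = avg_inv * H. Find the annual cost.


Cost = 4530.1841 * 49.7827 = 225524.7960

225524.7960 $/yr


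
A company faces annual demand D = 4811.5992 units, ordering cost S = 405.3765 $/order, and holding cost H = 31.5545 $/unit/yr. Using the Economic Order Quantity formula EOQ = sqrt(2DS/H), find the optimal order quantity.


2*D*S = 2 * 4811.5992 * 405.3765 = 3901018.4862
2*D*S/H = 123627.9607
EOQ = sqrt(123627.9607) = 351.6077

351.6077 units


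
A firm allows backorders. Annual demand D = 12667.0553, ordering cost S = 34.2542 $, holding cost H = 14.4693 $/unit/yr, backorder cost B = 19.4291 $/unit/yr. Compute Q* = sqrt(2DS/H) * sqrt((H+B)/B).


sqrt(2DS/H) = 244.8984
sqrt((H+B)/B) = 1.3209
Q* = 244.8984 * 1.3209 = 323.4813

323.4813 units


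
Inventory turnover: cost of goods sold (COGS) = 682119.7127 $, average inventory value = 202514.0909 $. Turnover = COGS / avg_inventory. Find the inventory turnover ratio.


Turnover = 682119.7127 / 202514.0909 = 3.3683

3.3683


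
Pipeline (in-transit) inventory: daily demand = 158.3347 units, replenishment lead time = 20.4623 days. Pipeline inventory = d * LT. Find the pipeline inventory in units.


Pipeline = 158.3347 * 20.4623 = 3239.8921

3239.8921 units


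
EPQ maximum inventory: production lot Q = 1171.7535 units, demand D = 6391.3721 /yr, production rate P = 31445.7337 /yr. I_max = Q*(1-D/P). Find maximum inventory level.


D/P = 0.2033
1 - D/P = 0.7967
I_max = 1171.7535 * 0.7967 = 933.5936

933.5936 units


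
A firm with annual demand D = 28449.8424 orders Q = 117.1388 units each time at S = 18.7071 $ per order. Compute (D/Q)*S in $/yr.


Number of orders = D/Q = 242.8729
Cost = 242.8729 * 18.7071 = 4543.4480

4543.4480 $/yr


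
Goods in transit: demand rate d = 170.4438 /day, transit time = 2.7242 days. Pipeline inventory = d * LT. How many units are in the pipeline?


Pipeline = 170.4438 * 2.7242 = 464.3230

464.3230 units


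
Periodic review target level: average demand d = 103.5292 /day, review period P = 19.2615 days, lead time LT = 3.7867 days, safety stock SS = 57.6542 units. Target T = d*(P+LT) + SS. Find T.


P + LT = 23.0482
d*(P+LT) = 103.5292 * 23.0482 = 2386.1617
T = 2386.1617 + 57.6542 = 2443.8159

2443.8159 units


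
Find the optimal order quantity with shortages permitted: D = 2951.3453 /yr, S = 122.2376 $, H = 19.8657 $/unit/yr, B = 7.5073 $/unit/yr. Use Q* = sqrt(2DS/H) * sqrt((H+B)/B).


sqrt(2DS/H) = 190.5792
sqrt((H+B)/B) = 1.9095
Q* = 190.5792 * 1.9095 = 363.9107

363.9107 units


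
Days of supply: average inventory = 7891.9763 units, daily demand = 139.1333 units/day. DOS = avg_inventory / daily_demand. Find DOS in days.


DOS = 7891.9763 / 139.1333 = 56.7224

56.7224 days


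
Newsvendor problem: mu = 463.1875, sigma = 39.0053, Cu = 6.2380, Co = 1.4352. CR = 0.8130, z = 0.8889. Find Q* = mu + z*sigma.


CR = Cu/(Cu+Co) = 6.2380/(6.2380+1.4352) = 0.8130
z = 0.8889
Q* = 463.1875 + 0.8889 * 39.0053 = 497.8593

497.8593 units


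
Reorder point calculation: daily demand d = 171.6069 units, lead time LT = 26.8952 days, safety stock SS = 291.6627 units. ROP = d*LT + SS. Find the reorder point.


d*LT = 171.6069 * 26.8952 = 4615.4019
ROP = 4615.4019 + 291.6627 = 4907.0646

4907.0646 units


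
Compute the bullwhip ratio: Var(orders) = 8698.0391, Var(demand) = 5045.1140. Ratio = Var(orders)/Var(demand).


BW = 8698.0391 / 5045.1140 = 1.7241

1.7241


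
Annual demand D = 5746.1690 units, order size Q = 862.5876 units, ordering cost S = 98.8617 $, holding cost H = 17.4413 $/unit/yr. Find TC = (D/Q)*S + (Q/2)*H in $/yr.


Ordering cost = D*S/Q = 658.5720
Holding cost = Q*H/2 = 7522.3246
TC = 658.5720 + 7522.3246 = 8180.8965

8180.8965 $/yr


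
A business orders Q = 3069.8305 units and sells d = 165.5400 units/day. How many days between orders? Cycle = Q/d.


Cycle = 3069.8305 / 165.5400 = 18.5443

18.5443 days


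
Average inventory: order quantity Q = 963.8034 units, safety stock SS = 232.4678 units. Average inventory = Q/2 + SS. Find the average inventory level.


Q/2 = 481.9017
Avg = 481.9017 + 232.4678 = 714.3695

714.3695 units


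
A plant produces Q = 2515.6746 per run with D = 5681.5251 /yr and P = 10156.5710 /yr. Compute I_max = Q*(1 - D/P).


D/P = 0.5594
1 - D/P = 0.4406
I_max = 2515.6746 * 0.4406 = 1108.4213

1108.4213 units


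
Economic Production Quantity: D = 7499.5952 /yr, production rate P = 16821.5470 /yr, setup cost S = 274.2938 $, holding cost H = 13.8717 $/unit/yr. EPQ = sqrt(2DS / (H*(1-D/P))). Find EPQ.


1 - D/P = 1 - 0.4458 = 0.5542
H*(1-D/P) = 7.6872
2DS = 4114184.9317
EPQ = sqrt(535196.4225) = 731.5712

731.5712 units


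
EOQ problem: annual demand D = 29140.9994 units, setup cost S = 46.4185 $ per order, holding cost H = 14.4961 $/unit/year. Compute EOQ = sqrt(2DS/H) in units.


2*D*S = 2 * 29140.9994 * 46.4185 = 2705362.9613
2*D*S/H = 186626.9522
EOQ = sqrt(186626.9522) = 432.0034

432.0034 units


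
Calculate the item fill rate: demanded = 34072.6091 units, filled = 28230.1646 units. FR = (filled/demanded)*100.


FR = 28230.1646 / 34072.6091 * 100 = 82.8530

82.8530%


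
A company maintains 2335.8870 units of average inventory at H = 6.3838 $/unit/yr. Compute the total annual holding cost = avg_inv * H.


Cost = 2335.8870 * 6.3838 = 14911.8354

14911.8354 $/yr


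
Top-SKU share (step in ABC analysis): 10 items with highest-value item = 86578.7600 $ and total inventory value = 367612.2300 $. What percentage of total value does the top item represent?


Top item = 86578.7600
Total = 367612.2300
Percentage = 86578.7600 / 367612.2300 * 100 = 23.5517

23.5517%


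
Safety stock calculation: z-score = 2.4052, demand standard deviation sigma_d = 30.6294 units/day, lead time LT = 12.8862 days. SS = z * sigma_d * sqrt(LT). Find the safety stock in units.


sqrt(LT) = sqrt(12.8862) = 3.5897
SS = 2.4052 * 30.6294 * 3.5897 = 264.4552

264.4552 units


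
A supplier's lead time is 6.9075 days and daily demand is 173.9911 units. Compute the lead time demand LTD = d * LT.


LTD = 173.9911 * 6.9075 = 1201.8435

1201.8435 units


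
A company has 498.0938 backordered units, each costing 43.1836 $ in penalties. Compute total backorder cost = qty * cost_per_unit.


Total = 498.0938 * 43.1836 = 21509.4834

21509.4834 $


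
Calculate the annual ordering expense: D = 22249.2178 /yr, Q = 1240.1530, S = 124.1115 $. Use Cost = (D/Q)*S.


Number of orders = D/Q = 17.9407
Cost = 17.9407 * 124.1115 = 2226.6477

2226.6477 $/yr


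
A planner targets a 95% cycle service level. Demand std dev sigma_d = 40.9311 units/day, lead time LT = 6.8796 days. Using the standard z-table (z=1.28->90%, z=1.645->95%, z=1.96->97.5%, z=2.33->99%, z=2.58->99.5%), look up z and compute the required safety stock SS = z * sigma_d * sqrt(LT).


From the table, SL = 95% corresponds to z = 1.645
sqrt(LT) = sqrt(6.8796) = 2.6229
SS = 1.645 * 40.9311 * 2.6229 = 176.6042

176.6042 units


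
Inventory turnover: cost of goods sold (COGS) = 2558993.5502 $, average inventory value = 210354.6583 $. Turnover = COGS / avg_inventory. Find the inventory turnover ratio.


Turnover = 2558993.5502 / 210354.6583 = 12.1651

12.1651


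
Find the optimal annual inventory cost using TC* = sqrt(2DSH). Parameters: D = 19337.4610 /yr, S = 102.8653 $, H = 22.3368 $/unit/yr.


2*D*S*H = 88862657.9387
TC* = sqrt(88862657.9387) = 9426.6992

9426.6992 $/yr


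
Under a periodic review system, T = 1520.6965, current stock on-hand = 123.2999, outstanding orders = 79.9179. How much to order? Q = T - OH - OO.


Inventory position = OH + OO = 123.2999 + 79.9179 = 203.2178
Q = 1520.6965 - 203.2178 = 1317.4787

1317.4787 units


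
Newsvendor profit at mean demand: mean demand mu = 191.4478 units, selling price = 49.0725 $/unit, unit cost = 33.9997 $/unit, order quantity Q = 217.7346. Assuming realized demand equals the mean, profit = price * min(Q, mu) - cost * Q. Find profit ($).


Sales at mu = min(217.7346, 191.4478) = 191.4478
Revenue = 49.0725 * 191.4478 = 9394.8222
Total cost = 33.9997 * 217.7346 = 7402.9111
Profit = 9394.8222 - 7402.9111 = 1991.9111

1991.9111 $


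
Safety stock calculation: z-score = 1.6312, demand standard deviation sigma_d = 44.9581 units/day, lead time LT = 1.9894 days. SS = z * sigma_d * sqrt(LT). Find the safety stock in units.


sqrt(LT) = sqrt(1.9894) = 1.4105
SS = 1.6312 * 44.9581 * 1.4105 = 103.4371

103.4371 units


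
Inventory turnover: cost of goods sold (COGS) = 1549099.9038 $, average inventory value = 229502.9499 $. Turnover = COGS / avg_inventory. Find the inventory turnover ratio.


Turnover = 1549099.9038 / 229502.9499 = 6.7498

6.7498


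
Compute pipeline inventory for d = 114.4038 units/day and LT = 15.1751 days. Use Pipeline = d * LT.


Pipeline = 114.4038 * 15.1751 = 1736.0891

1736.0891 units


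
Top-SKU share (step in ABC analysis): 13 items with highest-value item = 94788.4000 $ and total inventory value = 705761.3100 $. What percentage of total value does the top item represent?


Top item = 94788.4000
Total = 705761.3100
Percentage = 94788.4000 / 705761.3100 * 100 = 13.4307

13.4307%


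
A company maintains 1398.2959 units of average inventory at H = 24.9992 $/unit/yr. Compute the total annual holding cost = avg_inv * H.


Cost = 1398.2959 * 24.9992 = 34956.2789

34956.2789 $/yr


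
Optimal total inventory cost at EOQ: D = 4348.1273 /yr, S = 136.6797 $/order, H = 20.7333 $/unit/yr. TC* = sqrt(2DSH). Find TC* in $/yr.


2*D*S*H = 24643630.8549
TC* = sqrt(24643630.8549) = 4964.2352

4964.2352 $/yr


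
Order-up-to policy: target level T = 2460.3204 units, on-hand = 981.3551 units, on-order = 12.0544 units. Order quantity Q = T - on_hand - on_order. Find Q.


Inventory position = OH + OO = 981.3551 + 12.0544 = 993.4095
Q = 2460.3204 - 993.4095 = 1466.9109

1466.9109 units


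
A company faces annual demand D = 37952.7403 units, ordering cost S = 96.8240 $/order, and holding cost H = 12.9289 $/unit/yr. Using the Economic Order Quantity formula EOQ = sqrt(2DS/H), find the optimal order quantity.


2*D*S = 2 * 37952.7403 * 96.8240 = 7349472.2536
2*D*S/H = 568453.0203
EOQ = sqrt(568453.0203) = 753.9582

753.9582 units


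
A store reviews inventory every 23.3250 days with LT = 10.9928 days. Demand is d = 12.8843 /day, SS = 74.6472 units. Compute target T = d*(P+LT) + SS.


P + LT = 34.3178
d*(P+LT) = 12.8843 * 34.3178 = 442.1608
T = 442.1608 + 74.6472 = 516.8080

516.8080 units


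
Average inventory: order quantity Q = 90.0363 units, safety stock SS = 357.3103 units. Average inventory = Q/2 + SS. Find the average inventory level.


Q/2 = 45.0181
Avg = 45.0181 + 357.3103 = 402.3284

402.3284 units


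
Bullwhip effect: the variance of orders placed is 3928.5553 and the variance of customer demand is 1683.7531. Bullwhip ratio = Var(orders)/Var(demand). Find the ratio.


BW = 3928.5553 / 1683.7531 = 2.3332

2.3332


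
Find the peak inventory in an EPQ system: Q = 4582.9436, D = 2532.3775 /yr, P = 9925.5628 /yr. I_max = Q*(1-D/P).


D/P = 0.2551
1 - D/P = 0.7449
I_max = 4582.9436 * 0.7449 = 3413.6655

3413.6655 units


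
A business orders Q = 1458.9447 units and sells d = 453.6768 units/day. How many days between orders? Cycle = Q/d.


Cycle = 1458.9447 / 453.6768 = 3.2158

3.2158 days


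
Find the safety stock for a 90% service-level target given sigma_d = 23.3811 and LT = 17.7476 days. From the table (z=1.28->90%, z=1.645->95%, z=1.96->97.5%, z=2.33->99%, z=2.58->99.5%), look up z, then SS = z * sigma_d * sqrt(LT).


From the table, SL = 90% corresponds to z = 1.28
sqrt(LT) = sqrt(17.7476) = 4.2128
SS = 1.28 * 23.3811 * 4.2128 = 126.0796

126.0796 units


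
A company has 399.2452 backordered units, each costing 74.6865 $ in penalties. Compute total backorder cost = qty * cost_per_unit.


Total = 399.2452 * 74.6865 = 29818.2266

29818.2266 $


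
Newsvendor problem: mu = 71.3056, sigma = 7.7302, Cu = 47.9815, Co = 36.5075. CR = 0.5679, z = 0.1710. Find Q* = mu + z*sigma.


CR = Cu/(Cu+Co) = 47.9815/(47.9815+36.5075) = 0.5679
z = 0.1710
Q* = 71.3056 + 0.1710 * 7.7302 = 72.6275

72.6275 units


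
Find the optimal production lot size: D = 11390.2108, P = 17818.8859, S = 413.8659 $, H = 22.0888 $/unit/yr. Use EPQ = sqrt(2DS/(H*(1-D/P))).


1 - D/P = 1 - 0.6392 = 0.3608
H*(1-D/P) = 7.9692
2DS = 9428039.6879
EPQ = sqrt(1183064.2979) = 1087.6876

1087.6876 units


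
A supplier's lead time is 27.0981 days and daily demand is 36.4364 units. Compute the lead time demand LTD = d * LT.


LTD = 36.4364 * 27.0981 = 987.3572

987.3572 units


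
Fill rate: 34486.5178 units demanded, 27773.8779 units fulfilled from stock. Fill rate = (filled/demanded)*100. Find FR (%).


FR = 27773.8779 / 34486.5178 * 100 = 80.5355

80.5355%


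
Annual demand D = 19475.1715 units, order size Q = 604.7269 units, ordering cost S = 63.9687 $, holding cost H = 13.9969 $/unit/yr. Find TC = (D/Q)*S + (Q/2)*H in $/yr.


Ordering cost = D*S/Q = 2060.1058
Holding cost = Q*H/2 = 4232.1510
TC = 2060.1058 + 4232.1510 = 6292.2568

6292.2568 $/yr


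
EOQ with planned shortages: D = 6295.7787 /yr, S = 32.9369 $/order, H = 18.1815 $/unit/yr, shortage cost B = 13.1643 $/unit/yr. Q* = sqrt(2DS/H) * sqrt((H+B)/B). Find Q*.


sqrt(2DS/H) = 151.0310
sqrt((H+B)/B) = 1.5431
Q* = 151.0310 * 1.5431 = 233.0542

233.0542 units


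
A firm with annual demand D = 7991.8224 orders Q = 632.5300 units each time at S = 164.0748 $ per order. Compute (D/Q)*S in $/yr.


Number of orders = D/Q = 12.6347
Cost = 12.6347 * 164.0748 = 2073.0347

2073.0347 $/yr


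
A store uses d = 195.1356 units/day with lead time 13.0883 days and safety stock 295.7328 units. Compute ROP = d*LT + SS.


d*LT = 195.1356 * 13.0883 = 2553.9933
ROP = 2553.9933 + 295.7328 = 2849.7261

2849.7261 units


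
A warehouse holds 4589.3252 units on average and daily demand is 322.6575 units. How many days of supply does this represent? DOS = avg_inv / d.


DOS = 4589.3252 / 322.6575 = 14.2235

14.2235 days


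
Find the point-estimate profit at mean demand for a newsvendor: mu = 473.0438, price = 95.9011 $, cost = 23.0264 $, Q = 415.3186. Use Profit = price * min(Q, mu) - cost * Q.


Sales at mu = min(415.3186, 473.0438) = 415.3186
Revenue = 95.9011 * 415.3186 = 39829.5106
Total cost = 23.0264 * 415.3186 = 9563.2922
Profit = 39829.5106 - 9563.2922 = 30266.2184

30266.2184 $
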